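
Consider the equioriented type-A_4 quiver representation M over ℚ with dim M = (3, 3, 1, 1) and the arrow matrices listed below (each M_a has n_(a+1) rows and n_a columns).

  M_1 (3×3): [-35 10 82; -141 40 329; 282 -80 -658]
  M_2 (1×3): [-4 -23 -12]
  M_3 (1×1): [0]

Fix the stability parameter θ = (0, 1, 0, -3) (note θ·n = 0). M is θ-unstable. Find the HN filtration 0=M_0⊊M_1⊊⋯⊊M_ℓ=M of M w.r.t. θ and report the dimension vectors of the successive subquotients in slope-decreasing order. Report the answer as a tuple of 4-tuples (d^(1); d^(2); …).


Interval decomposition of M: I[1,1], I[1,2], I[1,3], I[2,2], I[4,4].
HN type (ℓ=4): μ^(1)=1; μ^(2)=1/2; μ^(3)=0; μ^(4)=-3

((0, 2, 0, 0); (0, 1, 1, 0); (3, 0, 0, 0); (0, 0, 0, 1))


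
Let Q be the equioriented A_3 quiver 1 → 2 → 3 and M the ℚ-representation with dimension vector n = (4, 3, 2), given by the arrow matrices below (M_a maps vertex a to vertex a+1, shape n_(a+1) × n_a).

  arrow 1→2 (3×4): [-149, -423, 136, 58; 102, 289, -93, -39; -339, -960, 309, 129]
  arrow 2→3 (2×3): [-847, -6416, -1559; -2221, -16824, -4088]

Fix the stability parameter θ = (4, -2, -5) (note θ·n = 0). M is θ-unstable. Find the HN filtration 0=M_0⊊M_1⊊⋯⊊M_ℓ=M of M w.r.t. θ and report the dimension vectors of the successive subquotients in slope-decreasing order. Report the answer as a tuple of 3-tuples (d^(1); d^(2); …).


Via rank(M_{q-1}∘⋯∘M_p): M ≅ I[1,1]^2, I[1,3]^2, I[2,2].
μ_θ-semistable layers: μ^(1)=4; μ^(2)=-1; μ^(3)=-2

((2, 0, 0); (2, 2, 2); (0, 1, 0))


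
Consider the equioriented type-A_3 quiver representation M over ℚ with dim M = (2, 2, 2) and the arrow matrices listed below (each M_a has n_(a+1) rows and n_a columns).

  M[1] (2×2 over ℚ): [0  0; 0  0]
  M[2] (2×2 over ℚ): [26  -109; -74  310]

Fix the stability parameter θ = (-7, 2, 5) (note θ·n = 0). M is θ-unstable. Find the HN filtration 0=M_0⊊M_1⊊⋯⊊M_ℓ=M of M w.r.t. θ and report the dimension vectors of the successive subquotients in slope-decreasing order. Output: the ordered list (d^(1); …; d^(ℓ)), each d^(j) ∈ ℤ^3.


Barcode: M ≅ I[1,1]^2, I[2,3]^2. HN layers by μ_θ (3 steps, strictly decreasing):
  μ^(1)=5; μ^(2)=2; μ^(3)=-7

((0, 0, 2); (0, 2, 0); (2, 0, 0))


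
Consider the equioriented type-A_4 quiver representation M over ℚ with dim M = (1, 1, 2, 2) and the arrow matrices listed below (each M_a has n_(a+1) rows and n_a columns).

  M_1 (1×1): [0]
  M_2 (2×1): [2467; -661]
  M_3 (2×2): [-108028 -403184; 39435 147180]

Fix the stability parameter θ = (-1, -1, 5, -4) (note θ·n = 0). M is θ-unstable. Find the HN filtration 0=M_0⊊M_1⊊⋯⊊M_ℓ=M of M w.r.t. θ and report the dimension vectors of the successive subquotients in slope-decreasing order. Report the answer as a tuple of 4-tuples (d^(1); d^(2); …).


Barcode: M ≅ I[1,1], I[2,4], I[3,3], I[4,4]. HN layers by μ_θ (4 steps, strictly decreasing):
  μ^(1)=5; μ^(2)=1/2; μ^(3)=-1; μ^(4)=-4

((0, 0, 1, 0); (0, 0, 1, 1); (1, 1, 0, 0); (0, 0, 0, 1))


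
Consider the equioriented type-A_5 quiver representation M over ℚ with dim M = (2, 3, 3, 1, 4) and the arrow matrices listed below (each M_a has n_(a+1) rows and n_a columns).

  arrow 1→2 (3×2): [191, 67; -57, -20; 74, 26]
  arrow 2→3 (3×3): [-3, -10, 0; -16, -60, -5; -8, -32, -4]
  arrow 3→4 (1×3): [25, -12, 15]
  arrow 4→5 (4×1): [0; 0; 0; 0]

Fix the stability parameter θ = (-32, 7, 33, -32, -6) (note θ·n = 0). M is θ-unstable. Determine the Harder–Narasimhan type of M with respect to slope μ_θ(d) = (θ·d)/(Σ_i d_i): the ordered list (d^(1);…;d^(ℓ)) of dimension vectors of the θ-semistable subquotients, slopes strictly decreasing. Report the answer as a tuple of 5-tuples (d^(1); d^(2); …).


Via rank(M_{q-1}∘⋯∘M_p): M ≅ I[1,2], I[1,4], I[2,3], I[3,3], I[5,5]^4.
μ_θ-semistable layers: μ^(1)=33; μ^(2)=7; μ^(3)=8/3; μ^(4)=-6; μ^(5)=-32

((0, 0, 2, 0, 0); (0, 2, 0, 0, 0); (0, 1, 1, 1, 0); (0, 0, 0, 0, 4); (2, 0, 0, 0, 0))


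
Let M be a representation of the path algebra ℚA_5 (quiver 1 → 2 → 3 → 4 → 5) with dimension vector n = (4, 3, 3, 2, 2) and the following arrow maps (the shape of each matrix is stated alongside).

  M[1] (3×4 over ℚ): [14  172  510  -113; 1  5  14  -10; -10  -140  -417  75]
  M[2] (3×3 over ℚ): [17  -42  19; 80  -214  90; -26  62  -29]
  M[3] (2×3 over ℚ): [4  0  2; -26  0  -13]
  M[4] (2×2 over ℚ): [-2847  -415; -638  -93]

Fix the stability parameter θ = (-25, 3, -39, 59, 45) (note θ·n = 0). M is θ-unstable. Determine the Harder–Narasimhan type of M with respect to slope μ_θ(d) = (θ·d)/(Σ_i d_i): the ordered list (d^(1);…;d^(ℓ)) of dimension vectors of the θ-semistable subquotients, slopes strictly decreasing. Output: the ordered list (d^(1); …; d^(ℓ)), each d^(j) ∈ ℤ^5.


Via rank(M_{q-1}∘⋯∘M_p): M ≅ I[1,1], I[1,3]^2, I[1,5], I[4,5].
μ_θ-semistable layers: μ^(1)=52; μ^(2)=-18; μ^(3)=-25

((0, 0, 0, 2, 2); (0, 3, 3, 0, 0); (4, 0, 0, 0, 0))


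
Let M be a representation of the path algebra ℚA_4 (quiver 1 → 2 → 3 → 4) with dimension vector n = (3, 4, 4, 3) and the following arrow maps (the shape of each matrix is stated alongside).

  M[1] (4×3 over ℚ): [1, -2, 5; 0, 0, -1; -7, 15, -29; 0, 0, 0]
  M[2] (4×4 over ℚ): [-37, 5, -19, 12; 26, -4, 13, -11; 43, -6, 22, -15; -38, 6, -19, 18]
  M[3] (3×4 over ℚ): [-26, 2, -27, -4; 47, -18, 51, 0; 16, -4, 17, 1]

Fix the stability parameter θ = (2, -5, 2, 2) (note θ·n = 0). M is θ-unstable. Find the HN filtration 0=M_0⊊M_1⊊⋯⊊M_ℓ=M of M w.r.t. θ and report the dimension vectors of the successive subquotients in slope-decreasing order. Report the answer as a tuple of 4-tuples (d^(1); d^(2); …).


Interval decomposition of M: I[1,4]^3, I[2,3].
HN type (ℓ=3): μ^(1)=2; μ^(2)=-3/2; μ^(3)=-5

((0, 0, 4, 3); (3, 3, 0, 0); (0, 1, 0, 0))


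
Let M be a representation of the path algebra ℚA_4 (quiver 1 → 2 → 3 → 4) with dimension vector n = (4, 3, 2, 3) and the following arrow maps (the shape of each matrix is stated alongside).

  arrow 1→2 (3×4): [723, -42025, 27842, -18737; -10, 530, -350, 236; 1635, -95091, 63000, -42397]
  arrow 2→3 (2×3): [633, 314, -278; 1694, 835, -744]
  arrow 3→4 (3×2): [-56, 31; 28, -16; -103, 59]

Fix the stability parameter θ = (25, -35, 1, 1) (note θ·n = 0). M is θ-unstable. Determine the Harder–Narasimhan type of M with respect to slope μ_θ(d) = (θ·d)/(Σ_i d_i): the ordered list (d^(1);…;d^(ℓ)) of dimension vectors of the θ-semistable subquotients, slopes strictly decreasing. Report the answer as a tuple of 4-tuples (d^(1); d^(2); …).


Interval decomposition of M: I[1,1], I[1,2], I[1,4]^2, I[4,4].
HN type (ℓ=3): μ^(1)=25; μ^(2)=1; μ^(3)=-5

((1, 0, 0, 0); (0, 0, 2, 3); (3, 3, 0, 0))


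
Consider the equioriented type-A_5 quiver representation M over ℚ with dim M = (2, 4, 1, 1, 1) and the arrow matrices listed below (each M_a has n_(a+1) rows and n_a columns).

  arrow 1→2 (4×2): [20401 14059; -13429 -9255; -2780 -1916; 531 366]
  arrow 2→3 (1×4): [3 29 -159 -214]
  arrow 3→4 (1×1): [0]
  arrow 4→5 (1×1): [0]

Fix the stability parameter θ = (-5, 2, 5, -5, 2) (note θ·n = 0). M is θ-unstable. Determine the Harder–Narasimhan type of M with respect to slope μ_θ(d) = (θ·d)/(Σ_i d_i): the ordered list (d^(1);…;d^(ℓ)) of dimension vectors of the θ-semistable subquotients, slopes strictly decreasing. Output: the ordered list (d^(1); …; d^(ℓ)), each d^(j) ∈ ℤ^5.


Barcode: M ≅ I[1,2], I[1,3], I[2,2]^2, I[4,4], I[5,5]. HN layers by μ_θ (3 steps, strictly decreasing):
  μ^(1)=5; μ^(2)=2; μ^(3)=-5

((0, 0, 1, 0, 0); (0, 4, 0, 0, 1); (2, 0, 0, 1, 0))


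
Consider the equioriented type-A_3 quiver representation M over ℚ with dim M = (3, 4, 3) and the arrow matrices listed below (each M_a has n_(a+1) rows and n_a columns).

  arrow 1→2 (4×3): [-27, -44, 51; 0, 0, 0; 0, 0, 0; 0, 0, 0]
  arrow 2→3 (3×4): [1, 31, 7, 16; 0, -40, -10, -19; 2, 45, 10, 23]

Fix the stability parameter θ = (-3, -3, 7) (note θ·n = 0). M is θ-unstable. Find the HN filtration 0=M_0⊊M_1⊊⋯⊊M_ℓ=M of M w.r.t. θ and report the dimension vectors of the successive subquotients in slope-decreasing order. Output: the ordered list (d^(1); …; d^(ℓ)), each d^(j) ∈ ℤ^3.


Via rank(M_{q-1}∘⋯∘M_p): M ≅ I[1,1]^2, I[1,3], I[2,2], I[2,3]^2.
μ_θ-semistable layers: μ^(1)=7; μ^(2)=-3

((0, 0, 3); (3, 4, 0))


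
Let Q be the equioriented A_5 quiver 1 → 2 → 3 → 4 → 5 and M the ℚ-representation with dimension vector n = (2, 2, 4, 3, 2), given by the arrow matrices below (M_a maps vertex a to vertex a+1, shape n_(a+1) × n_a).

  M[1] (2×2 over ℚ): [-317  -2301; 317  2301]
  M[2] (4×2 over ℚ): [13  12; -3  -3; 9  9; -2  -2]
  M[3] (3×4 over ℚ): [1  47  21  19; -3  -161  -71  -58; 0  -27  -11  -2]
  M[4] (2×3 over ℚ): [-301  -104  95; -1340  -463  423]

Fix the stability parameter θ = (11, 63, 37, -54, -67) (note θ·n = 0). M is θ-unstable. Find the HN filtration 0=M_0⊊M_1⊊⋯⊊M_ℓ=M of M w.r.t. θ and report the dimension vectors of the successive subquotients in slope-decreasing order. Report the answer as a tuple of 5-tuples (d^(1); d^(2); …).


Interval decomposition of M: I[1,1], I[1,5], I[2,5], I[3,3], I[3,4].
HN type (ℓ=5): μ^(1)=37; μ^(2)=11; μ^(3)=-2; μ^(4)=-21/4; μ^(5)=-17/2

((0, 0, 1, 0, 0); (1, 0, 0, 0, 0); (1, 1, 1, 1, 1); (0, 1, 1, 1, 1); (0, 0, 1, 1, 0))


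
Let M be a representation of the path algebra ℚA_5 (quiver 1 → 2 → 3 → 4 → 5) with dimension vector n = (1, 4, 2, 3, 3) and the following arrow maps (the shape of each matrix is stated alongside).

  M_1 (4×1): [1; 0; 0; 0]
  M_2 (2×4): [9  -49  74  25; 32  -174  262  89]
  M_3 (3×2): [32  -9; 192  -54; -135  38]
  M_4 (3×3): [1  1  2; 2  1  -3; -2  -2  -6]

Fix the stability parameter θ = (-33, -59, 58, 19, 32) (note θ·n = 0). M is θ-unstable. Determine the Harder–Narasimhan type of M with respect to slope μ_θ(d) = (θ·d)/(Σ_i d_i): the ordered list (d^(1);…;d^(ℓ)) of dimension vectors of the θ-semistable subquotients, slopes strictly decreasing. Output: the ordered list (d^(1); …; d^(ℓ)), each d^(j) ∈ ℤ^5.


Interval decomposition of M: I[1,5], I[2,2]^2, I[2,5], I[4,5].
HN type (ℓ=5): μ^(1)=109/3; μ^(2)=32; μ^(3)=19; μ^(4)=-46; μ^(5)=-59

((0, 0, 2, 2, 2); (0, 0, 0, 0, 1); (0, 0, 0, 1, 0); (1, 1, 0, 0, 0); (0, 3, 0, 0, 0))


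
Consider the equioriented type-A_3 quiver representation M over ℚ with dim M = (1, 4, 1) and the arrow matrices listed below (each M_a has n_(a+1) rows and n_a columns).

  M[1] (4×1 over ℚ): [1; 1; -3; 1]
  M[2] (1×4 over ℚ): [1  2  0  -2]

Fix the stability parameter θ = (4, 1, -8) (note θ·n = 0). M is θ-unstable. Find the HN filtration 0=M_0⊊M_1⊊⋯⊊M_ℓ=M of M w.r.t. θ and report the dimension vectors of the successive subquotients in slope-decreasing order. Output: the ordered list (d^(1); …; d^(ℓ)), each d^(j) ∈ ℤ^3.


Interval decomposition of M: I[1,3], I[2,2]^3.
HN type (ℓ=2): μ^(1)=1; μ^(2)=-1

((0, 3, 0); (1, 1, 1))


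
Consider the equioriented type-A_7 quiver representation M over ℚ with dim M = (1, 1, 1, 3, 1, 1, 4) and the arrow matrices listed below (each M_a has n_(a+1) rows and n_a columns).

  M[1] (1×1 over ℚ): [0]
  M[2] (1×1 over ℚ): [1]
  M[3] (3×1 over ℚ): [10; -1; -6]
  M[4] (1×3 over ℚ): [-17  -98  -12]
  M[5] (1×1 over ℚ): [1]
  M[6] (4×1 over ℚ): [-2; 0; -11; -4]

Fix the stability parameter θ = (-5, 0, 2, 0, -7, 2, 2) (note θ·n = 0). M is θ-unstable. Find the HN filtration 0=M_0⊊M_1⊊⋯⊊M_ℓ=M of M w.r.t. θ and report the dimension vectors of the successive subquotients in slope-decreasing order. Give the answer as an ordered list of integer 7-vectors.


Via rank(M_{q-1}∘⋯∘M_p): M ≅ I[1,1], I[2,4], I[4,4], I[4,7], I[7,7]^3.
μ_θ-semistable layers: μ^(1)=2; μ^(2)=1; μ^(3)=0; μ^(4)=-7/2; μ^(5)=-5

((0, 0, 0, 0, 0, 1, 4); (0, 0, 1, 1, 0, 0, 0); (0, 1, 0, 1, 0, 0, 0); (0, 0, 0, 1, 1, 0, 0); (1, 0, 0, 0, 0, 0, 0))


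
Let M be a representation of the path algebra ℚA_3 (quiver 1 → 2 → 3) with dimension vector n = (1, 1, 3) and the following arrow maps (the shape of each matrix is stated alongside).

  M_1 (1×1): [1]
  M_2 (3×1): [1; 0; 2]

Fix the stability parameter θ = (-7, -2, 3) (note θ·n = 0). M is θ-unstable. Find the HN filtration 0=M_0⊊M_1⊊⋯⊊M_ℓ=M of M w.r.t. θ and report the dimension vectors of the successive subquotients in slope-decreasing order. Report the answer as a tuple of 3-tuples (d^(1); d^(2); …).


Via rank(M_{q-1}∘⋯∘M_p): M ≅ I[1,3], I[3,3]^2.
μ_θ-semistable layers: μ^(1)=3; μ^(2)=-2; μ^(3)=-7

((0, 0, 3); (0, 1, 0); (1, 0, 0))


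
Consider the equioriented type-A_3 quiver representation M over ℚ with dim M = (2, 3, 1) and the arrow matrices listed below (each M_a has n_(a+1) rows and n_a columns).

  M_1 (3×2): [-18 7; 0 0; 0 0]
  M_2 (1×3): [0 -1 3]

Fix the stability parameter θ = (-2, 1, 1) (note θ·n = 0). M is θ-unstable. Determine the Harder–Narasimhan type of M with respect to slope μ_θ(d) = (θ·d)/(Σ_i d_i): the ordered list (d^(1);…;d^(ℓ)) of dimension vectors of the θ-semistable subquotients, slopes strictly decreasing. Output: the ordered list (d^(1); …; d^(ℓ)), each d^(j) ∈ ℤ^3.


Via rank(M_{q-1}∘⋯∘M_p): M ≅ I[1,1], I[1,2], I[2,2], I[2,3].
μ_θ-semistable layers: μ^(1)=1; μ^(2)=-2

((0, 3, 1); (2, 0, 0))


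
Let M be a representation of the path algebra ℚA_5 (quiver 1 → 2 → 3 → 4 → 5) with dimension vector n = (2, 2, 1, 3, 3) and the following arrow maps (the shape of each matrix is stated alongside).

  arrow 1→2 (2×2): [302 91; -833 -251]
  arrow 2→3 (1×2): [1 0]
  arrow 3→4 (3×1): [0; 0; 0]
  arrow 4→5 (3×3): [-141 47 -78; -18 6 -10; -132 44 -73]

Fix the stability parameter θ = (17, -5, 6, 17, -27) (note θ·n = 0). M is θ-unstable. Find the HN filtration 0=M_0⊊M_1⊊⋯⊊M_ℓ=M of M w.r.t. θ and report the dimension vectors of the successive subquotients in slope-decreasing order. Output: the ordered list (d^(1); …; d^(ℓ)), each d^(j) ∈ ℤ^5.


Via rank(M_{q-1}∘⋯∘M_p): M ≅ I[1,2], I[1,3], I[4,4], I[4,5]^2, I[5,5].
μ_θ-semistable layers: μ^(1)=17; μ^(2)=6; μ^(3)=-5; μ^(4)=-27

((0, 0, 0, 1, 0); (2, 2, 1, 0, 0); (0, 0, 0, 2, 2); (0, 0, 0, 0, 1))


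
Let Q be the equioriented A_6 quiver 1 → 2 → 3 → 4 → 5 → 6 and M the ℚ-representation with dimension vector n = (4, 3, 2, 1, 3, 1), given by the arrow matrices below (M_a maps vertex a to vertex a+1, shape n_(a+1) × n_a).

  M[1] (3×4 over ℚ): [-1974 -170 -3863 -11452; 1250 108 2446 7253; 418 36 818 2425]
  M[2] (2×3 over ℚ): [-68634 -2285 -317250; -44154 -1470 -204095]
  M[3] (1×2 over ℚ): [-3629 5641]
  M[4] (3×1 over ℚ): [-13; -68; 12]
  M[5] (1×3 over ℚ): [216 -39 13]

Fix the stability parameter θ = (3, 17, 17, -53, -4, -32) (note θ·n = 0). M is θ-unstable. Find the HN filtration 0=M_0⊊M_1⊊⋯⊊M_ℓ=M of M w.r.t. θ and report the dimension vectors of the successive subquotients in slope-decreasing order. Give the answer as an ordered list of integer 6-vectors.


Via rank(M_{q-1}∘⋯∘M_p): M ≅ I[1,1]^2, I[1,2], I[1,5], I[2,3], I[5,5], I[5,6].
μ_θ-semistable layers: μ^(1)=17; μ^(2)=3; μ^(3)=-4; μ^(4)=-18

((0, 2, 1, 0, 0, 0); (3, 0, 0, 0, 0, 0); (1, 1, 1, 1, 2, 0); (0, 0, 0, 0, 1, 1))


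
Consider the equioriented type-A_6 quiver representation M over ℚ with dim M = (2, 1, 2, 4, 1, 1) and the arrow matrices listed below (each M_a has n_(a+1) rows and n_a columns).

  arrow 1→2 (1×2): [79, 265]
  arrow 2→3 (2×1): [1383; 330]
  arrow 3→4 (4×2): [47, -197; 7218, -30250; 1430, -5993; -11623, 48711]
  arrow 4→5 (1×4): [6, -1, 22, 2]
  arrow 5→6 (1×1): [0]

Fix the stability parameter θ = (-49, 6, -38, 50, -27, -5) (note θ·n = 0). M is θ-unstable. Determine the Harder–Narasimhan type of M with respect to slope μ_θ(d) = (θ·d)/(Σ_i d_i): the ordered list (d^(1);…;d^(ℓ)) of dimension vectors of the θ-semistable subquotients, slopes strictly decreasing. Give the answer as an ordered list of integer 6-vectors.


Interval decomposition of M: I[1,1], I[1,5], I[3,4], I[4,4]^2, I[6,6].
HN type (ℓ=6): μ^(1)=50; μ^(2)=23/2; μ^(3)=-5; μ^(4)=-16; μ^(5)=-38; μ^(6)=-49

((0, 0, 0, 3, 0, 0); (0, 0, 0, 1, 1, 0); (0, 0, 0, 0, 0, 1); (0, 1, 1, 0, 0, 0); (0, 0, 1, 0, 0, 0); (2, 0, 0, 0, 0, 0))


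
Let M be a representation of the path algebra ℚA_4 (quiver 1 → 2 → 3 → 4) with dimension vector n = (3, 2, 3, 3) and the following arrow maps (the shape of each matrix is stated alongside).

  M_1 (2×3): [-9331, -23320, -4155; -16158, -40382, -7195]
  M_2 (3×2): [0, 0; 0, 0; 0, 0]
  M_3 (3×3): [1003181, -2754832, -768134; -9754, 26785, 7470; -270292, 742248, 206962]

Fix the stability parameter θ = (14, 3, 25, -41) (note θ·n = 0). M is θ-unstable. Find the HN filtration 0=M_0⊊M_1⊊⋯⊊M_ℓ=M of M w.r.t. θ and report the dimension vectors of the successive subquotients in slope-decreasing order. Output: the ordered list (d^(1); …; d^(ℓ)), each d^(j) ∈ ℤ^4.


Interval decomposition of M: I[1,1], I[1,2]^2, I[3,4]^3.
HN type (ℓ=3): μ^(1)=14; μ^(2)=17/2; μ^(3)=-8

((1, 0, 0, 0); (2, 2, 0, 0); (0, 0, 3, 3))


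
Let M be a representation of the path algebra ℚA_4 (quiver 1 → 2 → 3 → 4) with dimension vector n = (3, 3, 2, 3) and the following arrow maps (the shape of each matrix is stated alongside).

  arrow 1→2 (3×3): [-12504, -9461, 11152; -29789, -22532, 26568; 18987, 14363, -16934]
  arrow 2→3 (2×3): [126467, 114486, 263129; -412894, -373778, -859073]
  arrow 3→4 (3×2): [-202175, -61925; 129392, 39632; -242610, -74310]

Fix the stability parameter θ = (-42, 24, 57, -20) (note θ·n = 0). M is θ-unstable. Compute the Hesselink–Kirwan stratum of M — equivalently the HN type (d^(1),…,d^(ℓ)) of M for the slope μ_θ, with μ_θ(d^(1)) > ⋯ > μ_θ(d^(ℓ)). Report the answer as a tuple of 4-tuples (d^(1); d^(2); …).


Barcode: M ≅ I[1,2], I[1,3], I[1,4], I[4,4]^2. HN layers by μ_θ (5 steps, strictly decreasing):
  μ^(1)=57; μ^(2)=24; μ^(3)=61/3; μ^(4)=-20; μ^(5)=-42

((0, 0, 1, 0); (0, 2, 0, 0); (0, 1, 1, 1); (0, 0, 0, 2); (3, 0, 0, 0))


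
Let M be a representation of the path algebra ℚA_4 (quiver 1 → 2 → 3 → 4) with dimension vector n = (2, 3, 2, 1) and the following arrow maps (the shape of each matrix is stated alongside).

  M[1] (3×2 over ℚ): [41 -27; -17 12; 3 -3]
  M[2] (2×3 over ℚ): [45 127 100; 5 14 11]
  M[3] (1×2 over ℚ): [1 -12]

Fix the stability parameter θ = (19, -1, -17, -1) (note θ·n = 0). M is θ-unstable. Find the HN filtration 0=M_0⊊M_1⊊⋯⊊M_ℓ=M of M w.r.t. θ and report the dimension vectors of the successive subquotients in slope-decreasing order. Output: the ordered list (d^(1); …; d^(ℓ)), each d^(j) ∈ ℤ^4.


Via rank(M_{q-1}∘⋯∘M_p): M ≅ I[1,2], I[1,4], I[2,3].
μ_θ-semistable layers: μ^(1)=9; μ^(2)=0; μ^(3)=-9

((1, 1, 0, 0); (1, 1, 1, 1); (0, 1, 1, 0))


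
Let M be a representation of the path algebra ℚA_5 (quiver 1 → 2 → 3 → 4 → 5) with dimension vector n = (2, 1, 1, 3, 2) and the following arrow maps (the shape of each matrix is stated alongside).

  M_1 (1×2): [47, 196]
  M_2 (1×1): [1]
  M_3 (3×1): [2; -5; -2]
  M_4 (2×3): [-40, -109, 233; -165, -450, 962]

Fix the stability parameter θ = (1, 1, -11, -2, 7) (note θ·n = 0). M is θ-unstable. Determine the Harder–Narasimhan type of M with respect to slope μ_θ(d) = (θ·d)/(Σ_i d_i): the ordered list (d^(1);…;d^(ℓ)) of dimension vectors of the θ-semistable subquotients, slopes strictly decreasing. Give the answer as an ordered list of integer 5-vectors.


Via rank(M_{q-1}∘⋯∘M_p): M ≅ I[1,1], I[1,5], I[4,4], I[4,5].
μ_θ-semistable layers: μ^(1)=7; μ^(2)=1; μ^(3)=-2; μ^(4)=-3

((0, 0, 0, 0, 2); (1, 0, 0, 0, 0); (0, 0, 0, 3, 0); (1, 1, 1, 0, 0))


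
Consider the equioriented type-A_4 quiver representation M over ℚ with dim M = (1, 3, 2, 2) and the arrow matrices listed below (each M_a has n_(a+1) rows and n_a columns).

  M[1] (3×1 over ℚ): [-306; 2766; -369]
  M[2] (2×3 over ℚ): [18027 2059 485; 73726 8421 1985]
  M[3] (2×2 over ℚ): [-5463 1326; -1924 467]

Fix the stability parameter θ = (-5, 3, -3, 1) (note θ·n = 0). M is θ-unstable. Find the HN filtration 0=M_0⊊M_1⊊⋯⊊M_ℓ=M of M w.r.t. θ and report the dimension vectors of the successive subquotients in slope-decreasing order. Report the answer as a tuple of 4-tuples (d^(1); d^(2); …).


Barcode: M ≅ I[1,4], I[2,2], I[2,4]. HN layers by μ_θ (4 steps, strictly decreasing):
  μ^(1)=3; μ^(2)=1; μ^(3)=0; μ^(4)=-5

((0, 1, 0, 0); (0, 0, 0, 2); (0, 2, 2, 0); (1, 0, 0, 0))


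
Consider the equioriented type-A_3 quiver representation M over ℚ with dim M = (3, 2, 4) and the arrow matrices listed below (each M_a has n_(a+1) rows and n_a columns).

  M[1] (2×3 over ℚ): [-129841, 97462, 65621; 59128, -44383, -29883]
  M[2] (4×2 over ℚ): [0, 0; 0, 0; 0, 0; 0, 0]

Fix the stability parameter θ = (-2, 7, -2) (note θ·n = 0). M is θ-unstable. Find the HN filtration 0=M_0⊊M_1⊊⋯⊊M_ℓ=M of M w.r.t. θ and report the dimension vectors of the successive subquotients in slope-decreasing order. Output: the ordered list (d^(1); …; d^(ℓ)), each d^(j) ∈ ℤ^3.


Via rank(M_{q-1}∘⋯∘M_p): M ≅ I[1,1], I[1,2]^2, I[3,3]^4.
μ_θ-semistable layers: μ^(1)=7; μ^(2)=-2

((0, 2, 0); (3, 0, 4))


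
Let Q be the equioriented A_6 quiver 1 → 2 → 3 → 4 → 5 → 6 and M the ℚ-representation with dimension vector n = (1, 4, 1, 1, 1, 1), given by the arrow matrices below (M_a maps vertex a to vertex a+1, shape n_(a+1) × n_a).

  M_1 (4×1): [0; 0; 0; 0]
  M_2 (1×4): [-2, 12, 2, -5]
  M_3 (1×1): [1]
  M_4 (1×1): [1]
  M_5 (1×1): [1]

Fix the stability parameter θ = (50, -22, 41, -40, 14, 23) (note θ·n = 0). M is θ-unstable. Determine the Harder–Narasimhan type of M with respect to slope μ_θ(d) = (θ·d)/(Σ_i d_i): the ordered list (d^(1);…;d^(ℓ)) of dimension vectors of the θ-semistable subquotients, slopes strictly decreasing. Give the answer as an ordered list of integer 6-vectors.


Interval decomposition of M: I[1,1], I[2,2]^3, I[2,6].
HN type (ℓ=5): μ^(1)=50; μ^(2)=23; μ^(3)=14; μ^(4)=1/2; μ^(5)=-22

((1, 0, 0, 0, 0, 0); (0, 0, 0, 0, 0, 1); (0, 0, 0, 0, 1, 0); (0, 0, 1, 1, 0, 0); (0, 4, 0, 0, 0, 0))


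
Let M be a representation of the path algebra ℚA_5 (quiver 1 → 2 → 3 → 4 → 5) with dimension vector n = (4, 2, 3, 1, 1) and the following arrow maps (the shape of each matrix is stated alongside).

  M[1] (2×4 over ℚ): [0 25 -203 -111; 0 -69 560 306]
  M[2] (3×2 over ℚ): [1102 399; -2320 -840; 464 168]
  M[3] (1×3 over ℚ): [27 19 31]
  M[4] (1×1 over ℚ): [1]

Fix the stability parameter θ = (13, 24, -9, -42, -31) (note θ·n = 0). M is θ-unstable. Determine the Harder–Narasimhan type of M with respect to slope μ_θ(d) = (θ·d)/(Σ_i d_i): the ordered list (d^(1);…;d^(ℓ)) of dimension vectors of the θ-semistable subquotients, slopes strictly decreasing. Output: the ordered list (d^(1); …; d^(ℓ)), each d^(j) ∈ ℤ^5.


Interval decomposition of M: I[1,1]^2, I[1,2], I[1,5], I[3,3]^2.
HN type (ℓ=3): μ^(1)=24; μ^(2)=13; μ^(3)=-9

((0, 1, 0, 0, 0); (3, 0, 0, 0, 0); (1, 1, 3, 1, 1))


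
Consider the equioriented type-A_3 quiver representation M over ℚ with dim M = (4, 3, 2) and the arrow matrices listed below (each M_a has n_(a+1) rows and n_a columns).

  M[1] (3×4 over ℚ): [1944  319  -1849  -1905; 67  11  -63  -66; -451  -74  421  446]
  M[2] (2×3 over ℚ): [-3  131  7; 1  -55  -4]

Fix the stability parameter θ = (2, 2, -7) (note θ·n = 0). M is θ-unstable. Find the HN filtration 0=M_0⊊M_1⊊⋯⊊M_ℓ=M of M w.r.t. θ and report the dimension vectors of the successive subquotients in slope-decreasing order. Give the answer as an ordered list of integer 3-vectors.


Via rank(M_{q-1}∘⋯∘M_p): M ≅ I[1,1], I[1,2], I[1,3]^2.
μ_θ-semistable layers: μ^(1)=2; μ^(2)=-1

((2, 1, 0); (2, 2, 2))


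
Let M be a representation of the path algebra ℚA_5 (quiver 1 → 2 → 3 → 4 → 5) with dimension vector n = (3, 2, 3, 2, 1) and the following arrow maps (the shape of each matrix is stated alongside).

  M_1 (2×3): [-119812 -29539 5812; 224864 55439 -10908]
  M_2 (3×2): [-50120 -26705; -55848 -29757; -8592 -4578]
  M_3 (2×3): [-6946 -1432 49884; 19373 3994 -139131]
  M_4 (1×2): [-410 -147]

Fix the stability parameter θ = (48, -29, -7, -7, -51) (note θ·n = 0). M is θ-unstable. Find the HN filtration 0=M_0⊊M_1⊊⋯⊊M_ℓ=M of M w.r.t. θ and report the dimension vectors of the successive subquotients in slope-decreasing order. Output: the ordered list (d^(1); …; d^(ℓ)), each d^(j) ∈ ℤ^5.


Via rank(M_{q-1}∘⋯∘M_p): M ≅ I[1,1], I[1,2], I[1,5], I[3,3], I[3,4].
μ_θ-semistable layers: μ^(1)=48; μ^(2)=19/2; μ^(3)=-7; μ^(4)=-46/5

((1, 0, 0, 0, 0); (1, 1, 0, 0, 0); (0, 0, 2, 1, 0); (1, 1, 1, 1, 1))


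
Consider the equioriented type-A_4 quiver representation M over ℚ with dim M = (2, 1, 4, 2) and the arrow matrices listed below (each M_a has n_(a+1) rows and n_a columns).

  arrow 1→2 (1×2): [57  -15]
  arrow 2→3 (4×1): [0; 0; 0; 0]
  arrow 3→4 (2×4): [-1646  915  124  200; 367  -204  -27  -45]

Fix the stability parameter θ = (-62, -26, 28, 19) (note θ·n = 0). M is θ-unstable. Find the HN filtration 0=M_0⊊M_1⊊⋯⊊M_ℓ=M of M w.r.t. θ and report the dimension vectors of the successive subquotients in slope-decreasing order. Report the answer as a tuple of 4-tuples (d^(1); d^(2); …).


Via rank(M_{q-1}∘⋯∘M_p): M ≅ I[1,1], I[1,2], I[3,3]^2, I[3,4]^2.
μ_θ-semistable layers: μ^(1)=28; μ^(2)=47/2; μ^(3)=-26; μ^(4)=-62

((0, 0, 2, 0); (0, 0, 2, 2); (0, 1, 0, 0); (2, 0, 0, 0))


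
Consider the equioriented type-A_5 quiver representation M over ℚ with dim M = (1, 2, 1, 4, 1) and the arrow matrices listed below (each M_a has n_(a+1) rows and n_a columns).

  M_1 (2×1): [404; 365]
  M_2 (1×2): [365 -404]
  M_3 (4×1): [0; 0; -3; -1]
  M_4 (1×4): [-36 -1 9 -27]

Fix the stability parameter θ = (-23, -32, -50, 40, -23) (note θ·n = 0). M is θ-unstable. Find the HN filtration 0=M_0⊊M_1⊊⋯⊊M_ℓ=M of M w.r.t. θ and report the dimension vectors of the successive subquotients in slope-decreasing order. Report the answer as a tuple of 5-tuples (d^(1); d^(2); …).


Interval decomposition of M: I[1,2], I[2,4], I[4,4]^2, I[4,5].
HN type (ℓ=4): μ^(1)=40; μ^(2)=17/2; μ^(3)=-55/2; μ^(4)=-41

((0, 0, 0, 3, 0); (0, 0, 0, 1, 1); (1, 1, 0, 0, 0); (0, 1, 1, 0, 0))


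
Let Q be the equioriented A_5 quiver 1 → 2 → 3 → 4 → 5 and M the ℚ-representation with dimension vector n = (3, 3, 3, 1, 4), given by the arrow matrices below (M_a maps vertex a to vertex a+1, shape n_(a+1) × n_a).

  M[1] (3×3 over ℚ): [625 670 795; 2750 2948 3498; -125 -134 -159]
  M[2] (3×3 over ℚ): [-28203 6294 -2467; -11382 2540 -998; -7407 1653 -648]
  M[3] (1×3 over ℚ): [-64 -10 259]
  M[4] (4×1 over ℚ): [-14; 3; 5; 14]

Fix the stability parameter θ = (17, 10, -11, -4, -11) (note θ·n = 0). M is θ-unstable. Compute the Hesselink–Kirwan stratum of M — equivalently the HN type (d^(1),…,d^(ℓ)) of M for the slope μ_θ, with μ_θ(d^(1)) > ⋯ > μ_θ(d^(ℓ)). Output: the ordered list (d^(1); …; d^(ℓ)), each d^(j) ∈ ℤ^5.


Via rank(M_{q-1}∘⋯∘M_p): M ≅ I[1,1]^2, I[1,5], I[2,2], I[2,3], I[3,3], I[5,5]^3.
μ_θ-semistable layers: μ^(1)=17; μ^(2)=10; μ^(3)=1/5; μ^(4)=-1/2; μ^(5)=-11

((2, 0, 0, 0, 0); (0, 1, 0, 0, 0); (1, 1, 1, 1, 1); (0, 1, 1, 0, 0); (0, 0, 1, 0, 3))


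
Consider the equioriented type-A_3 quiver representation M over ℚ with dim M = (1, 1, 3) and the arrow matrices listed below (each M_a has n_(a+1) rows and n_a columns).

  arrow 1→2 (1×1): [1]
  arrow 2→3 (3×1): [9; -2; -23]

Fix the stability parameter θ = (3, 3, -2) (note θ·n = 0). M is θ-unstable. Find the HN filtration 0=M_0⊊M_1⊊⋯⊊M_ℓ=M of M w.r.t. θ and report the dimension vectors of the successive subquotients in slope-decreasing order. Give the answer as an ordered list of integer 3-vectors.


Via rank(M_{q-1}∘⋯∘M_p): M ≅ I[1,3], I[3,3]^2.
μ_θ-semistable layers: μ^(1)=4/3; μ^(2)=-2

((1, 1, 1); (0, 0, 2))


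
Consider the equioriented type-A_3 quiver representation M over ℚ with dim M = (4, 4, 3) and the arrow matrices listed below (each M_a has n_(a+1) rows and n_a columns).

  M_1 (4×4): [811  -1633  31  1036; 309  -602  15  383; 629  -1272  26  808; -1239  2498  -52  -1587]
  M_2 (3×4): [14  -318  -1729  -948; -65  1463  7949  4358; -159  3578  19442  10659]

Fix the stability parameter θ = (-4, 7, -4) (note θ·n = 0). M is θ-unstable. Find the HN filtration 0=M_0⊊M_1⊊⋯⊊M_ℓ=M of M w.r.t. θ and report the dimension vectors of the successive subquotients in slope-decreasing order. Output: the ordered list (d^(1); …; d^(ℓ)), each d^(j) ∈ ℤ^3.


Via rank(M_{q-1}∘⋯∘M_p): M ≅ I[1,2], I[1,3]^3.
μ_θ-semistable layers: μ^(1)=7; μ^(2)=3/2; μ^(3)=-4

((0, 1, 0); (0, 3, 3); (4, 0, 0))


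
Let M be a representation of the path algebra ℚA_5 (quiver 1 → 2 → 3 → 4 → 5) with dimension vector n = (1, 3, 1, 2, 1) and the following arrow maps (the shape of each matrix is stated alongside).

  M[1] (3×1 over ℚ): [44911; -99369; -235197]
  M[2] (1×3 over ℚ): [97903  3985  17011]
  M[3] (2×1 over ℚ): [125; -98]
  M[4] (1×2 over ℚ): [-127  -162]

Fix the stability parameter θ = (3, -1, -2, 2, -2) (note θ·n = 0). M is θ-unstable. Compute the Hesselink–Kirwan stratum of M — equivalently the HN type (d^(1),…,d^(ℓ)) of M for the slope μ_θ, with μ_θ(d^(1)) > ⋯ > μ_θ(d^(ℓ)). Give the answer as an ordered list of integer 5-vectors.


Barcode: M ≅ I[1,5], I[2,2]^2, I[4,4]. HN layers by μ_θ (3 steps, strictly decreasing):
  μ^(1)=2; μ^(2)=0; μ^(3)=-1

((0, 0, 0, 1, 0); (1, 1, 1, 1, 1); (0, 2, 0, 0, 0))


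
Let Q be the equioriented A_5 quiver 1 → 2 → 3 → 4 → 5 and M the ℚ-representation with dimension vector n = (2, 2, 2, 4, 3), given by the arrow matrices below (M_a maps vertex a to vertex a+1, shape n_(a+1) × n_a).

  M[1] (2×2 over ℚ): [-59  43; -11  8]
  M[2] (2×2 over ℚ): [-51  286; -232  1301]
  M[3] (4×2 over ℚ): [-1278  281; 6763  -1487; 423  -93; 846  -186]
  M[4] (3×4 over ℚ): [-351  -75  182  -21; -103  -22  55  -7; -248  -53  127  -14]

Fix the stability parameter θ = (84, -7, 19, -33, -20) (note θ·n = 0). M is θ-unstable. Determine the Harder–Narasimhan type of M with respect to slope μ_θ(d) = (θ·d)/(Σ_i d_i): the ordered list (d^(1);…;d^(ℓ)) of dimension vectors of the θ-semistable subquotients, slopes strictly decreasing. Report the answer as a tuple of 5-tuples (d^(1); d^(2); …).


Via rank(M_{q-1}∘⋯∘M_p): M ≅ I[1,4], I[1,5], I[4,4], I[4,5], I[5,5].
μ_θ-semistable layers: μ^(1)=63/4; μ^(2)=43/5; μ^(3)=-20; μ^(4)=-33

((1, 1, 1, 1, 0); (1, 1, 1, 1, 1); (0, 0, 0, 0, 2); (0, 0, 0, 2, 0))


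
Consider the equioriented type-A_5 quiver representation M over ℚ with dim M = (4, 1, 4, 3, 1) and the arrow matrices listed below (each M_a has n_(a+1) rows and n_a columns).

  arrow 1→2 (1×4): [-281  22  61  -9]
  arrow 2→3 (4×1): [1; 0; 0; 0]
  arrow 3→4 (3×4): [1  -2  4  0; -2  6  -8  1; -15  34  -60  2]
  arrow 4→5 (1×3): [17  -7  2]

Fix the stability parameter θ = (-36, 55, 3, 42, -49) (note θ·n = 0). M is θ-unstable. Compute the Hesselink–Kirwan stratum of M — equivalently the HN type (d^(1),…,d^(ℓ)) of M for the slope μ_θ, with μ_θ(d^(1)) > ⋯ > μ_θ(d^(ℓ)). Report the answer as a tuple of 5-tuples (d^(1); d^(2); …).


Barcode: M ≅ I[1,1]^3, I[1,5], I[3,3]^2, I[3,4], I[4,4]. HN layers by μ_θ (4 steps, strictly decreasing):
  μ^(1)=42; μ^(2)=51/4; μ^(3)=3; μ^(4)=-36

((0, 0, 0, 2, 0); (0, 1, 1, 1, 1); (0, 0, 3, 0, 0); (4, 0, 0, 0, 0))


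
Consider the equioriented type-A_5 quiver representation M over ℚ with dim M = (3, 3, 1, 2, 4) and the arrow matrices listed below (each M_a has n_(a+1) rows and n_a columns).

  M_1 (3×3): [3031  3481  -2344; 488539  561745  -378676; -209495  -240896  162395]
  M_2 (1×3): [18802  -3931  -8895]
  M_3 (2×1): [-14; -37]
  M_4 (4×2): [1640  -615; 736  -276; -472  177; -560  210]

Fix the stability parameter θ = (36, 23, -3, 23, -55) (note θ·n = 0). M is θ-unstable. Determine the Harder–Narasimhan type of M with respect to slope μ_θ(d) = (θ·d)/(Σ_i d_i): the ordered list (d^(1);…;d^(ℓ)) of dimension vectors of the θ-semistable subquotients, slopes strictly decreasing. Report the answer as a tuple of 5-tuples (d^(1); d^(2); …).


Interval decomposition of M: I[1,1], I[1,2], I[1,5], I[2,2], I[4,4], I[5,5]^3.
HN type (ℓ=5): μ^(1)=36; μ^(2)=59/2; μ^(3)=23; μ^(4)=24/5; μ^(5)=-55

((1, 0, 0, 0, 0); (1, 1, 0, 0, 0); (0, 1, 0, 1, 0); (1, 1, 1, 1, 1); (0, 0, 0, 0, 3))


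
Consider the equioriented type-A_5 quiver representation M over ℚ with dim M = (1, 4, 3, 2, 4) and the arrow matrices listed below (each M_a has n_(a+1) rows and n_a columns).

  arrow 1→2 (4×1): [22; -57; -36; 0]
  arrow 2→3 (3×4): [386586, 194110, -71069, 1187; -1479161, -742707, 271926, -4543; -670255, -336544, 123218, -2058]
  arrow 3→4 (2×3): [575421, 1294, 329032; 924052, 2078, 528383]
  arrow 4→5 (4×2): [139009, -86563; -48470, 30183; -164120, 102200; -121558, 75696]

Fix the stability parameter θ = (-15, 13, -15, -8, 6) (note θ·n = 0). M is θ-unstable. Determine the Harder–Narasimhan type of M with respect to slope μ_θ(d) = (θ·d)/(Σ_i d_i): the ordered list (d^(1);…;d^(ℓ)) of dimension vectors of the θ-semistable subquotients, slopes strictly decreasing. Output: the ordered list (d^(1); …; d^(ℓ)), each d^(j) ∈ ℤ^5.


Interval decomposition of M: I[1,3], I[2,2], I[2,5]^2, I[5,5]^2.
HN type (ℓ=5): μ^(1)=13; μ^(2)=6; μ^(3)=-1; μ^(4)=-10/3; μ^(5)=-15

((0, 1, 0, 0, 0); (0, 0, 0, 0, 4); (0, 1, 1, 0, 0); (0, 2, 2, 2, 0); (1, 0, 0, 0, 0))


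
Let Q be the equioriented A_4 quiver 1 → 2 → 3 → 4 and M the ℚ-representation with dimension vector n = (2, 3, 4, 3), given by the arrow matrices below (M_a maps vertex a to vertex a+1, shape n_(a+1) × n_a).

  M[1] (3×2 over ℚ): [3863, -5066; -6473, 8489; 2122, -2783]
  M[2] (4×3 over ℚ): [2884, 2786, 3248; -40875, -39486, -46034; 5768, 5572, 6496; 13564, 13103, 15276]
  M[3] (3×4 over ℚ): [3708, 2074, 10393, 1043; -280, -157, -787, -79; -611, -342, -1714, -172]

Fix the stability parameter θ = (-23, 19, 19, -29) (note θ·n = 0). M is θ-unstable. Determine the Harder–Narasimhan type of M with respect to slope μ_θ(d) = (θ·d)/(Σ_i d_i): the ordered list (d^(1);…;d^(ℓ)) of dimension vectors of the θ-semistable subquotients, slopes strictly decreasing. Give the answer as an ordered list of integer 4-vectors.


Via rank(M_{q-1}∘⋯∘M_p): M ≅ I[1,4]^2, I[2,2], I[3,3], I[3,4].
μ_θ-semistable layers: μ^(1)=19; μ^(2)=3; μ^(3)=-5; μ^(4)=-23

((0, 1, 1, 0); (0, 2, 2, 2); (0, 0, 1, 1); (2, 0, 0, 0))


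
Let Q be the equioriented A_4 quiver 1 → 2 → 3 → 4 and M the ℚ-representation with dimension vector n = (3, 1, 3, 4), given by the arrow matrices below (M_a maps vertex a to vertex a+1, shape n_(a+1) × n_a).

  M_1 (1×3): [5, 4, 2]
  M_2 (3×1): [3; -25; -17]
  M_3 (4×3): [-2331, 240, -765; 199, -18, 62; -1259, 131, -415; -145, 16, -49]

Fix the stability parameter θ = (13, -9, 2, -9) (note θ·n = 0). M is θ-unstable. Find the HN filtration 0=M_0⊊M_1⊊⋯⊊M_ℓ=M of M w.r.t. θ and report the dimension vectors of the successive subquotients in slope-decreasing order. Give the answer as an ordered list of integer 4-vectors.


Barcode: M ≅ I[1,1]^2, I[1,4], I[3,4]^2, I[4,4]. HN layers by μ_θ (4 steps, strictly decreasing):
  μ^(1)=13; μ^(2)=-3/4; μ^(3)=-7/2; μ^(4)=-9

((2, 0, 0, 0); (1, 1, 1, 1); (0, 0, 2, 2); (0, 0, 0, 1))


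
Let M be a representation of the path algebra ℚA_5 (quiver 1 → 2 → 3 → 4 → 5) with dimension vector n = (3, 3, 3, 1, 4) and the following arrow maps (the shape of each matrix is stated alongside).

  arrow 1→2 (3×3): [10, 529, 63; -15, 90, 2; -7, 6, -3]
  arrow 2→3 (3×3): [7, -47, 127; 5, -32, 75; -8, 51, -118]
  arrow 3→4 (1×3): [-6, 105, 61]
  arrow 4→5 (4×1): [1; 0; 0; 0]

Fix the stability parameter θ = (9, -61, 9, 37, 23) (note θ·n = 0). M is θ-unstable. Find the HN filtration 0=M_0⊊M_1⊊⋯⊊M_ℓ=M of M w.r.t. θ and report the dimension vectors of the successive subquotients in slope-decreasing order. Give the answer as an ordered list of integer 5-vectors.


Via rank(M_{q-1}∘⋯∘M_p): M ≅ I[1,2], I[1,3], I[1,5], I[3,3], I[5,5]^3.
μ_θ-semistable layers: μ^(1)=30; μ^(2)=23; μ^(3)=9; μ^(4)=-26

((0, 0, 0, 1, 1); (0, 0, 0, 0, 3); (0, 0, 3, 0, 0); (3, 3, 0, 0, 0))


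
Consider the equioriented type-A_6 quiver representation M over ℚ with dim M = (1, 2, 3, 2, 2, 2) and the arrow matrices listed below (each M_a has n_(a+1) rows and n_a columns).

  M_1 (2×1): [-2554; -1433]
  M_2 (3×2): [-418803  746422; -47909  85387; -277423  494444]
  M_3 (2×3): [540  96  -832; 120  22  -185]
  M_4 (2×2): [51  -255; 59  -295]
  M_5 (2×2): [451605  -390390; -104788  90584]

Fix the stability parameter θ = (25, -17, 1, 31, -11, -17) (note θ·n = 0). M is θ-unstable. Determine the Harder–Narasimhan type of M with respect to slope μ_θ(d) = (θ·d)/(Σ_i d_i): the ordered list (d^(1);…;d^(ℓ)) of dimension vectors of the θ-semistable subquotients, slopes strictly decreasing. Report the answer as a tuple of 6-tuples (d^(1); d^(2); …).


Barcode: M ≅ I[1,3], I[2,6], I[3,4], I[5,5], I[6,6]. HN layers by μ_θ (5 steps, strictly decreasing):
  μ^(1)=31; μ^(2)=3; μ^(3)=1; μ^(4)=-11; μ^(5)=-17

((0, 0, 0, 1, 0, 0); (1, 1, 1, 0, 0, 0); (0, 0, 2, 1, 1, 1); (0, 0, 0, 0, 1, 0); (0, 1, 0, 0, 0, 1))


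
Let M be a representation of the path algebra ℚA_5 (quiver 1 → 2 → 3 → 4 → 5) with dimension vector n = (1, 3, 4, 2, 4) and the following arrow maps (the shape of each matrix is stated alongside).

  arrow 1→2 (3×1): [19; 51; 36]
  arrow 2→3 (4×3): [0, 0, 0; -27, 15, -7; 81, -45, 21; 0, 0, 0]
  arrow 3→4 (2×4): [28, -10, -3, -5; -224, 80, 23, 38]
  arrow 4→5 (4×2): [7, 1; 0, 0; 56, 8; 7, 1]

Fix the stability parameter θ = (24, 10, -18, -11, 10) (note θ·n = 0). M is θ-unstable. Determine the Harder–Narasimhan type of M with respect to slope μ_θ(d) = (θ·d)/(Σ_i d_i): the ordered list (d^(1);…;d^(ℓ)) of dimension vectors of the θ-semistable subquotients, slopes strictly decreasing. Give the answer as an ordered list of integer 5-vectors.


Barcode: M ≅ I[1,2], I[2,2], I[2,5], I[3,3]^2, I[3,4], I[5,5]^3. HN layers by μ_θ (5 steps, strictly decreasing):
  μ^(1)=17; μ^(2)=10; μ^(3)=-19/3; μ^(4)=-11; μ^(5)=-18

((1, 1, 0, 0, 0); (0, 1, 0, 0, 4); (0, 1, 1, 1, 0); (0, 0, 0, 1, 0); (0, 0, 3, 0, 0))


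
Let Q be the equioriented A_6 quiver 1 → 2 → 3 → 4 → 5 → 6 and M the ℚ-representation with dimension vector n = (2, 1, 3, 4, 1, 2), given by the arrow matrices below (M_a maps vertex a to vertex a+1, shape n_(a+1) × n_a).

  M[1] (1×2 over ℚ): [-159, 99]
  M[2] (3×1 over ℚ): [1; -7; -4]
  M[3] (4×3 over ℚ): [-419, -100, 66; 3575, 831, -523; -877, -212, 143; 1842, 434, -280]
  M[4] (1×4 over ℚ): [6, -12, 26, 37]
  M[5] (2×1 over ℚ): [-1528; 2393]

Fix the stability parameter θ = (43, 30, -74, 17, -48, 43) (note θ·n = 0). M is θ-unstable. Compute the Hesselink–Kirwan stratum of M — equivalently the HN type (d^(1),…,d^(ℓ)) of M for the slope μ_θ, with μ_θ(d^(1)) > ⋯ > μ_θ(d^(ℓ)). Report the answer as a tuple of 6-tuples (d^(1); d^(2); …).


Barcode: M ≅ I[1,1], I[1,4], I[3,4], I[3,6], I[4,4], I[6,6]. HN layers by μ_θ (5 steps, strictly decreasing):
  μ^(1)=43; μ^(2)=17; μ^(3)=-1/3; μ^(4)=-31/2; μ^(5)=-74

((1, 0, 0, 0, 0, 2); (0, 0, 0, 3, 0, 0); (1, 1, 1, 0, 0, 0); (0, 0, 0, 1, 1, 0); (0, 0, 2, 0, 0, 0))
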